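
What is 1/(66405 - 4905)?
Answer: 1/61500 ≈ 1.6260e-5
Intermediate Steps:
1/(66405 - 4905) = 1/61500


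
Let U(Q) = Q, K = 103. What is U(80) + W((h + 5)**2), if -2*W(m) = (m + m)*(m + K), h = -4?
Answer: -24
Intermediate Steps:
W(m) = -m*(103 + m) (W(m) = -(m + m)*(m + 103)/2 = -2*m*(103 + m)/2 = -m*(103 + m))
U(80) + W((h + 5)**2) = 80 - (-4 + 5)**2*(103 + (-4 + 5)**2) = 80 - 1*1**2*(103 + 1**2) = 80 - 1*1*(103 + 1) = 80 - 1*1*104 = 80 - 104 = -24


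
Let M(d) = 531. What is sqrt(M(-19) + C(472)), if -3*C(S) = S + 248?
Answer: sqrt(291) ≈ 17.059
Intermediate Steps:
C(S) = -248/3 - S/3 (C(S) = -(S + 248)/3 = -(248 + S)/3 = -248/3 - S/3)
sqrt(M(-19) + C(472)) = sqrt(531 + (-248/3 - 1/3*472)) = sqrt(531 + (-248/3 - 472/3)) = sqrt(531 - 240) = sqrt(291)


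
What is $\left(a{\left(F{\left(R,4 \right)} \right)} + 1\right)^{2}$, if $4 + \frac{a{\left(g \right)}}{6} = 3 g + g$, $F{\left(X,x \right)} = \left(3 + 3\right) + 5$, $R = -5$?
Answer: $58081$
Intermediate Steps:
$F{\left(X,x \right)} = 11$ ($F{\left(X,x \right)} = 6 + 5 = 11$)
$a{\left(g \right)} = -24 + 24 g$ ($a{\left(g \right)} = -24 + 6 \left(3 g + g\right) = -24 + 6 \cdot 4 g = -24 + 24 g$)
$\left(a{\left(F{\left(R,4 \right)} \right)} + 1\right)^{2} = \left(\left(-24 + 24 \cdot 11\right) + 1\right)^{2} = \left(\left(-24 + 264\right) + 1\right)^{2} = \left(240 + 1\right)^{2} = 241^{2} = 58081$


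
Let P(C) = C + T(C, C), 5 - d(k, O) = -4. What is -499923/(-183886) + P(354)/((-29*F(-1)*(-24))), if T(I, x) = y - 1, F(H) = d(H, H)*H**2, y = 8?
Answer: 1598950259/575930952 ≈ 2.7763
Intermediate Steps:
d(k, O) = 9 (d(k, O) = 5 - 1*(-4) = 5 + 4 = 9)
F(H) = 9*H**2
T(I, x) = 7 (T(I, x) = 8 - 1 = 7)
P(C) = 7 + C (P(C) = C + 7 = 7 + C)
-499923/(-183886) + P(354)/((-29*F(-1)*(-24))) = -499923/(-183886) + (7 + 354)/((-261*(-1)**2*(-24))) = -499923*(-1/183886) + 361/((-261*(-24))) = 499923/183886 + 361/((-29*9*(-24))) = 499923/183886 + 361/((-261*(-24))) = 499923/183886 + 361/6264 = 1598950259/575930952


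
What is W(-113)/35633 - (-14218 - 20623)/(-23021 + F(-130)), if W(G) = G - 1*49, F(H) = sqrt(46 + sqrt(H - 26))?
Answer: -162/35633 - 34841/(23021 - sqrt(46 + 2*I*sqrt(39))) ≈ -1.5184 - 6.0029e-5*I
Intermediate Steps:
F(H) = sqrt(46 + sqrt(-26 + H))
W(G) = -49 + G (W(G) = G - 49 = -49 + G)
W(-113)/35633 - (-14218 - 20623)/(-23021 + F(-130)) = (-49 - 113)/35633 - (-14218 - 20623)/(-23021 + sqrt(46 + sqrt(-26 - 130))) = -162*1/35633 - (-34841)/(-23021 + sqrt(46 + sqrt(-156))) = -162/35633 - (-34841)/(-23021 + sqrt(46 + 2*I*sqrt(39))) = -162/35633 + 34841/(-23021 + sqrt(46 + 2*I*sqrt(39)))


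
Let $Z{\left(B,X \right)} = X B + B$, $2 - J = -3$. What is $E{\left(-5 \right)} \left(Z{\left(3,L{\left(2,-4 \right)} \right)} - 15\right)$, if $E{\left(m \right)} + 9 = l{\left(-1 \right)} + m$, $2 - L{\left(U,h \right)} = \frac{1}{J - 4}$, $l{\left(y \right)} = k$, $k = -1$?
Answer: $135$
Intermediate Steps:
$J = 5$ ($J = 2 - -3 = 2 + 3 = 5$)
$l{\left(y \right)} = -1$
$L{\left(U,h \right)} = 1$ ($L{\left(U,h \right)} = 2 - \frac{1}{5 - 4} = 2 - 1^{-1} = 2 - 1 = 1$)
$Z{\left(B,X \right)} = B + B X$ ($Z{\left(B,X \right)} = B X + B = B + B X$)
$E{\left(m \right)} = -10 + m$ ($E{\left(m \right)} = -9 + \left(-1 + m\right) = -10 + m$)
$E{\left(-5 \right)} \left(Z{\left(3,L{\left(2,-4 \right)} \right)} - 15\right) = \left(-10 - 5\right) \left(3 \left(1 + 1\right) - 15\right) = - 15 \left(3 \cdot 2 - 15\right) = - 15 \left(6 - 15\right) = \left(-15\right) \left(-9\right) = 135$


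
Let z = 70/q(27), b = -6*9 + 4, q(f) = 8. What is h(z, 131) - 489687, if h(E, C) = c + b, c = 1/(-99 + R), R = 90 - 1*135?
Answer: -70522129/144 ≈ -4.8974e+5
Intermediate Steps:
R = -45 (R = 90 - 135 = -45)
b = -50 (b = -54 + 4 = -50)
c = -1/144 (c = 1/(-99 - 45) = 1/(-144) = -1/144 ≈ -0.0069444)
z = 35/4 (z = 70/8 = 70*(1/8) = 35/4 ≈ 8.7500)
h(E, C) = -7201/144 (h(E, C) = -1/144 - 50 = -7201/144)
h(z, 131) - 489687 = -7201/144 - 489687 = -70522129/144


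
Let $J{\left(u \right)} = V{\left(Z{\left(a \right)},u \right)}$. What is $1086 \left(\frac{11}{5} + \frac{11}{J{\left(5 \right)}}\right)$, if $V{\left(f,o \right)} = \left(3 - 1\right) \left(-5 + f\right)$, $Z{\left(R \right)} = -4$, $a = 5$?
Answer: $\frac{25883}{15} \approx 1725.5$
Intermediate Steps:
$V{\left(f,o \right)} = -10 + 2 f$ ($V{\left(f,o \right)} = 2 \left(-5 + f\right) = -10 + 2 f$)
$J{\left(u \right)} = -18$ ($J{\left(u \right)} = -10 + 2 \left(-4\right) = -10 - 8 = -18$)
$1086 \left(\frac{11}{5} + \frac{11}{J{\left(5 \right)}}\right) = 1086 \left(\frac{11}{5} + \frac{11}{-18}\right) = 1086 \left(11 \cdot \frac{1}{5} + 11 \left(- \frac{1}{18}\right)\right) = 1086 \left(\frac{11}{5} - \frac{11}{18}\right) = 1086 \cdot \frac{143}{90} = \frac{25883}{15}$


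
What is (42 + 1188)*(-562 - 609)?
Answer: -1440330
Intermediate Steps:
(42 + 1188)*(-562 - 609) = 1230*(-1171) = -1440330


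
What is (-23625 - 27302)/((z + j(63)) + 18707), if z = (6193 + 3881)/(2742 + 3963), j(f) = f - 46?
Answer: -113821845/41851498 ≈ -2.7197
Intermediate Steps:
j(f) = -46 + f
z = 3358/2235 (z = 10074/6705 = 10074*(1/6705) = 3358/2235 ≈ 1.5025)
(-23625 - 27302)/((z + j(63)) + 18707) = (-23625 - 27302)/((3358/2235 + (-46 + 63)) + 18707) = -50927/((3358/2235 + 17) + 18707) = -50927/(41353/2235 + 18707) = -50927/41851498/2235 = -50927*2235/41851498 = -113821845/41851498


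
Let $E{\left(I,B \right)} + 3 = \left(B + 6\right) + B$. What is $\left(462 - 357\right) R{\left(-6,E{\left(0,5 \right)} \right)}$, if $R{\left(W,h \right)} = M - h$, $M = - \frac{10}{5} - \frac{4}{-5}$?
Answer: $-1491$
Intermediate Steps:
$M = - \frac{6}{5}$ ($M = \left(-10\right) \frac{1}{5} - - \frac{4}{5} = -2 + \frac{4}{5} = - \frac{6}{5} \approx -1.2$)
$E{\left(I,B \right)} = 3 + 2 B$ ($E{\left(I,B \right)} = -3 + \left(\left(B + 6\right) + B\right) = -3 + \left(\left(6 + B\right) + B\right) = -3 + \left(6 + 2 B\right) = 3 + 2 B$)
$R{\left(W,h \right)} = - \frac{6}{5} - h$
$\left(462 - 357\right) R{\left(-6,E{\left(0,5 \right)} \right)} = \left(462 - 357\right) \left(- \frac{6}{5} - \left(3 + 2 \cdot 5\right)\right) = 105 \left(- \frac{6}{5} - \left(3 + 10\right)\right) = 105 \left(- \frac{6}{5} - 13\right) = 105 \left(- \frac{71}{5}\right) = -1491$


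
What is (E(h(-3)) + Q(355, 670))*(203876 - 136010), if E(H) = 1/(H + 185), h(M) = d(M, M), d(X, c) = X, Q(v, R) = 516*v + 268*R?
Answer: 2240211902373/91 ≈ 2.4618e+10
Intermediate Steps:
Q(v, R) = 268*R + 516*v
h(M) = M
E(H) = 1/(185 + H)
(E(h(-3)) + Q(355, 670))*(203876 - 136010) = (1/(185 - 3) + (268*670 + 516*355))*(203876 - 136010) = (1/182 + (179560 + 183180))*67866 = (1/182 + 362740)*67866 = (66018681/182)*67866 = 2240211902373/91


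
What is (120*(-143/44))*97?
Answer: -37830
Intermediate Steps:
(120*(-143/44))*97 = (120*(-143*1/44))*97 = (120*(-13/4))*97 = -390*97 = -37830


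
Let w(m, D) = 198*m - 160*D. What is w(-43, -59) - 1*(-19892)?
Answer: 20818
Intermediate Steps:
w(m, D) = -160*D + 198*m
w(-43, -59) - 1*(-19892) = (-160*(-59) + 198*(-43)) - 1*(-19892) = (9440 - 8514) + 19892 = 926 + 19892 = 20818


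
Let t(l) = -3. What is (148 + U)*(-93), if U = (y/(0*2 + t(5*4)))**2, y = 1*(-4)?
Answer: -41788/3 ≈ -13929.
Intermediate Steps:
y = -4
U = 16/9 (U = (-4/(0*2 - 3))**2 = (-4/(0 - 3))**2 = (-4/(-3))**2 = (-4*(-1/3))**2 = (4/3)**2 = 16/9 ≈ 1.7778)
(148 + U)*(-93) = (148 + 16/9)*(-93) = (1348/9)*(-93) = -41788/3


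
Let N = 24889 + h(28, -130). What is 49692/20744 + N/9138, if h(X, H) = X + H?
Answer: 60516689/11847417 ≈ 5.1080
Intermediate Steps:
h(X, H) = H + X
N = 24787 (N = 24889 + (-130 + 28) = 24889 - 102 = 24787)
49692/20744 + N/9138 = 49692/20744 + 24787/9138 = 49692*(1/20744) + 24787*(1/9138) = 12423/5186 + 24787/9138 = 60516689/11847417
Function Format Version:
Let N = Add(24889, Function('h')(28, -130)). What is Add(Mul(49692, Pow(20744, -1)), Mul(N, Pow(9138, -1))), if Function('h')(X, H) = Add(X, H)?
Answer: Rational(60516689, 11847417) ≈ 5.1080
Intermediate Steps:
Function('h')(X, H) = Add(H, X)
N = 24787 (N = Add(24889, Add(-130, 28)) = Add(24889, -102) = 24787)
Add(Mul(49692, Pow(20744, -1)), Mul(N, Pow(9138, -1))) = Add(Mul(49692, Pow(20744, -1)), Mul(24787, Pow(9138, -1))) = Add(Mul(49692, Rational(1, 20744)), Mul(24787, Rational(1, 9138))) = Add(Rational(12423, 5186), Rational(24787, 9138)) = Rational(60516689, 11847417)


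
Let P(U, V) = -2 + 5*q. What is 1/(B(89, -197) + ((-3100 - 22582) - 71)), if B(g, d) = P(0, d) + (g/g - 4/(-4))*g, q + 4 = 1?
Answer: -1/25592 ≈ -3.9075e-5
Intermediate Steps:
q = -3 (q = -4 + 1 = -3)
P(U, V) = -17 (P(U, V) = -2 + 5*(-3) = -2 - 15 = -17)
B(g, d) = -17 + 2*g (B(g, d) = -17 + (g/g - 4/(-4))*g = -17 + (1 - 4*(-1/4))*g = -17 + (1 + 1)*g = -17 + 2*g)
1/(B(89, -197) + ((-3100 - 22582) - 71)) = 1/((-17 + 2*89) + ((-3100 - 22582) - 71)) = 1/((-17 + 178) + (-25682 - 71)) = 1/(161 - 25753) = 1/(-25592) = -1/25592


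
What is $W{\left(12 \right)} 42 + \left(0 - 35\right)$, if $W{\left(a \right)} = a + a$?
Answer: $973$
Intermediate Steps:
$W{\left(a \right)} = 2 a$
$W{\left(12 \right)} 42 + \left(0 - 35\right) = 2 \cdot 12 \cdot 42 + \left(0 - 35\right) = 24 \cdot 42 + \left(0 - 35\right) = 1008 - 35 = 973$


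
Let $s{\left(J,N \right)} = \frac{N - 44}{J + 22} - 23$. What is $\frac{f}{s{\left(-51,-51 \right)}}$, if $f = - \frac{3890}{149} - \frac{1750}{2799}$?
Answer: $\frac{80829235}{59638293} \approx 1.3553$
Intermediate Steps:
$s{\left(J,N \right)} = -23 + \frac{-44 + N}{22 + J}$ ($s{\left(J,N \right)} = \frac{-44 + N}{22 + J} - 23 = -23 + \frac{-44 + N}{22 + J}$)
$f = - \frac{11148860}{417051}$ ($f = \left(-3890\right) \frac{1}{149} - \frac{1750}{2799} = - \frac{3890}{149} - \frac{1750}{2799} = - \frac{11148860}{417051} \approx -26.733$)
$\frac{f}{s{\left(-51,-51 \right)}} = - \frac{11148860}{417051 \frac{-550 - 51 - -1173}{22 - 51}} = - \frac{11148860}{417051 \frac{-550 - 51 + 1173}{-29}} = - \frac{11148860}{417051 \left(\left(- \frac{1}{29}\right) 572\right)} = - \frac{11148860}{417051 \left(- \frac{572}{29}\right)} = \left(- \frac{11148860}{417051}\right) \left(- \frac{29}{572}\right) = \frac{80829235}{59638293}$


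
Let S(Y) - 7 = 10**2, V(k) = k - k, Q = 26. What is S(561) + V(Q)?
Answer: 107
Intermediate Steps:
V(k) = 0
S(Y) = 107 (S(Y) = 7 + 10**2 = 7 + 100 = 107)
S(561) + V(Q) = 107 + 0 = 107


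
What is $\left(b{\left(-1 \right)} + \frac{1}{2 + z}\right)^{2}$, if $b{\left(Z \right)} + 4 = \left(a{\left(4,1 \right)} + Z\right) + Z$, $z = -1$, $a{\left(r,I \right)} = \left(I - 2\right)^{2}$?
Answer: $16$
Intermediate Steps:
$a{\left(r,I \right)} = \left(-2 + I\right)^{2}$
$b{\left(Z \right)} = -3 + 2 Z$ ($b{\left(Z \right)} = -4 + \left(\left(\left(-2 + 1\right)^{2} + Z\right) + Z\right) = -4 + \left(\left(\left(-1\right)^{2} + Z\right) + Z\right) = -4 + \left(\left(1 + Z\right) + Z\right) = -4 + \left(1 + 2 Z\right) = -3 + 2 Z$)
$\left(b{\left(-1 \right)} + \frac{1}{2 + z}\right)^{2} = \left(\left(-3 + 2 \left(-1\right)\right) + \frac{1}{2 - 1}\right)^{2} = \left(\left(-3 - 2\right) + 1^{-1}\right)^{2} = \left(-5 + 1\right)^{2} = \left(-4\right)^{2} = 16$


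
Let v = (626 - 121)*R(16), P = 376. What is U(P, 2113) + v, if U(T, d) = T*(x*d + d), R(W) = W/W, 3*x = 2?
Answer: 3973955/3 ≈ 1.3247e+6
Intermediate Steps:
x = ⅔ (x = (⅓)*2 = ⅔ ≈ 0.66667)
R(W) = 1
U(T, d) = 5*T*d/3 (U(T, d) = T*(2*d/3 + d) = T*(5*d/3) = 5*T*d/3)
v = 505 (v = (626 - 121)*1 = 505*1 = 505)
U(P, 2113) + v = (5/3)*376*2113 + 505 = 3972440/3 + 505 = 3973955/3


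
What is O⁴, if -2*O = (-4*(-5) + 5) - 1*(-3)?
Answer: 38416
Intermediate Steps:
O = -14 (O = -((-4*(-5) + 5) - 1*(-3))/2 = -((20 + 5) + 3)/2 = -(25 + 3)/2 = -½*28 = -14)
O⁴ = (-14)⁴ = 38416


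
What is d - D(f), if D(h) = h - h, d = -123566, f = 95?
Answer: -123566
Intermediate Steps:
D(h) = 0
d - D(f) = -123566 - 1*0 = -123566 + 0 = -123566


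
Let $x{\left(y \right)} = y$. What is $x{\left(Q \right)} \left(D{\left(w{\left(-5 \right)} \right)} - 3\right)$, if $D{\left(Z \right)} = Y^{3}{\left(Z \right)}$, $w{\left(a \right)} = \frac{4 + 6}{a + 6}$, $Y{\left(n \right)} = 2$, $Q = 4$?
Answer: $20$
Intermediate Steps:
$w{\left(a \right)} = \frac{10}{6 + a}$
$D{\left(Z \right)} = 8$ ($D{\left(Z \right)} = 2^{3} = 8$)
$x{\left(Q \right)} \left(D{\left(w{\left(-5 \right)} \right)} - 3\right) = 4 \left(8 - 3\right) = 4 \cdot 5 = 20$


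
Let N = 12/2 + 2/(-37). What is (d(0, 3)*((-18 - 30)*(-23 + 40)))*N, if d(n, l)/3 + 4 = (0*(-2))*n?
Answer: 2154240/37 ≈ 58223.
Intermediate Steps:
d(n, l) = -12 (d(n, l) = -12 + 3*((0*(-2))*n) = -12 + 3*(0*n) = -12 + 3*0 = -12 + 0 = -12)
N = 220/37 (N = 12*(½) + 2*(-1/37) = 6 - 2/37 = 220/37 ≈ 5.9459)
(d(0, 3)*((-18 - 30)*(-23 + 40)))*N = -12*(-18 - 30)*(-23 + 40)*(220/37) = -(-576)*17*(220/37) = -12*(-816)*(220/37) = 9792*(220/37) = 2154240/37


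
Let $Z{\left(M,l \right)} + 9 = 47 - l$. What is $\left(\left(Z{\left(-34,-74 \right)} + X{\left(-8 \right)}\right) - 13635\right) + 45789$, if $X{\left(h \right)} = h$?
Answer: $32258$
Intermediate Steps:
$Z{\left(M,l \right)} = 38 - l$ ($Z{\left(M,l \right)} = -9 - \left(-47 + l\right) = 38 - l$)
$\left(\left(Z{\left(-34,-74 \right)} + X{\left(-8 \right)}\right) - 13635\right) + 45789 = \left(\left(\left(38 - -74\right) - 8\right) - 13635\right) + 45789 = \left(\left(\left(38 + 74\right) - 8\right) - 13635\right) + 45789 = \left(\left(112 - 8\right) - 13635\right) + 45789 = \left(104 - 13635\right) + 45789 = -13531 + 45789 = 32258$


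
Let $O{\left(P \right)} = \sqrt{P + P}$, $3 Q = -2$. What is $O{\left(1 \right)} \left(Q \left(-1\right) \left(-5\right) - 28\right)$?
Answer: $- \frac{94 \sqrt{2}}{3} \approx -44.312$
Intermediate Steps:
$Q = - \frac{2}{3}$ ($Q = \frac{1}{3} \left(-2\right) = - \frac{2}{3} \approx -0.66667$)
$O{\left(P \right)} = \sqrt{2} \sqrt{P}$ ($O{\left(P \right)} = \sqrt{2 P} = \sqrt{2} \sqrt{P}$)
$O{\left(1 \right)} \left(Q \left(-1\right) \left(-5\right) - 28\right) = \sqrt{2} \sqrt{1} \left(\left(- \frac{2}{3}\right) \left(-1\right) \left(-5\right) - 28\right) = \sqrt{2} \cdot 1 \left(\frac{2}{3} \left(-5\right) - 28\right) = \sqrt{2} \left(- \frac{10}{3} - 28\right) = \sqrt{2} \left(- \frac{94}{3}\right) = - \frac{94 \sqrt{2}}{3}$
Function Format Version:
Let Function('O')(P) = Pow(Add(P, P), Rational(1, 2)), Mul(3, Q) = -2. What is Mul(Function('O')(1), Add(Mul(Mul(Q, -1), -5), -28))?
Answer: Mul(Rational(-94, 3), Pow(2, Rational(1, 2))) ≈ -44.312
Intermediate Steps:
Q = Rational(-2, 3) (Q = Mul(Rational(1, 3), -2) = Rational(-2, 3) ≈ -0.66667)
Function('O')(P) = Mul(Pow(2, Rational(1, 2)), Pow(P, Rational(1, 2))) (Function('O')(P) = Pow(Mul(2, P), Rational(1, 2)) = Mul(Pow(2, Rational(1, 2)), Pow(P, Rational(1, 2))))
Mul(Function('O')(1), Add(Mul(Mul(Q, -1), -5), -28)) = Mul(Mul(Pow(2, Rational(1, 2)), Pow(1, Rational(1, 2))), Add(Mul(Mul(Rational(-2, 3), -1), -5), -28)) = Mul(Mul(Pow(2, Rational(1, 2)), 1), Add(Mul(Rational(2, 3), -5), -28)) = Mul(Pow(2, Rational(1, 2)), Add(Rational(-10, 3), -28)) = Mul(Pow(2, Rational(1, 2)), Rational(-94, 3)) = Mul(Rational(-94, 3), Pow(2, Rational(1, 2)))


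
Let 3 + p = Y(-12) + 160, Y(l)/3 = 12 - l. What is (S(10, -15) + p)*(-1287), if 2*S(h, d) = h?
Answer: -301158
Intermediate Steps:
S(h, d) = h/2
Y(l) = 36 - 3*l (Y(l) = 3*(12 - l) = 36 - 3*l)
p = 229 (p = -3 + ((36 - 3*(-12)) + 160) = -3 + ((36 + 36) + 160) = -3 + (72 + 160) = -3 + 232 = 229)
(S(10, -15) + p)*(-1287) = ((½)*10 + 229)*(-1287) = (5 + 229)*(-1287) = 234*(-1287) = -301158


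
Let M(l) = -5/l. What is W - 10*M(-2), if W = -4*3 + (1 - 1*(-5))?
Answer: -31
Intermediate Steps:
W = -6 (W = -12 + (1 + 5) = -12 + 6 = -6)
W - 10*M(-2) = -6 - (-50)/(-2) = -6 - (-50)*(-1)/2 = -6 - 10*5/2 = -6 - 25 = -31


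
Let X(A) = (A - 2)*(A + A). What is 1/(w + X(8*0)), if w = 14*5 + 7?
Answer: 1/77 ≈ 0.012987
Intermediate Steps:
X(A) = 2*A*(-2 + A) (X(A) = (-2 + A)*(2*A) = 2*A*(-2 + A))
w = 77 (w = 70 + 7 = 77)
1/(w + X(8*0)) = 1/(77 + 2*(8*0)*(-2 + 8*0)) = 1/(77 + 2*0*(-2 + 0)) = 1/(77 + 2*0*(-2)) = 1/(77 + 0) = 1/77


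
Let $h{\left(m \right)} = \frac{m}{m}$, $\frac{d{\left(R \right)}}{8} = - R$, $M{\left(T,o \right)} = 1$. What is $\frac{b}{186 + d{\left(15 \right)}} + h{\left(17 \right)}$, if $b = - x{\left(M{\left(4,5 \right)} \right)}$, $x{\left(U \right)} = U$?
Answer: $\frac{65}{66} \approx 0.98485$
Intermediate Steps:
$d{\left(R \right)} = - 8 R$ ($d{\left(R \right)} = 8 \left(- R\right) = - 8 R$)
$h{\left(m \right)} = 1$
$b = -1$ ($b = \left(-1\right) 1 = -1$)
$\frac{b}{186 + d{\left(15 \right)}} + h{\left(17 \right)} = \frac{1}{186 - 120} \left(-1\right) + 1 = \frac{1}{66} \left(-1\right) + 1 = - \frac{1}{66} + 1 = \frac{65}{66}$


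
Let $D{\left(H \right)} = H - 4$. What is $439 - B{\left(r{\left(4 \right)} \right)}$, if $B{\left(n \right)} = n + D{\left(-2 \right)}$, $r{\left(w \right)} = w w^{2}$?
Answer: $381$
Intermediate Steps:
$r{\left(w \right)} = w^{3}$
$D{\left(H \right)} = -4 + H$
$B{\left(n \right)} = -6 + n$ ($B{\left(n \right)} = n - 6 = -6 + n$)
$439 - B{\left(r{\left(4 \right)} \right)} = 439 - \left(-6 + 4^{3}\right) = 439 - \left(-6 + 64\right) = 439 - 58 = 381$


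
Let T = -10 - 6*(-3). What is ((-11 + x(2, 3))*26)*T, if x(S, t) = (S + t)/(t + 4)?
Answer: -14976/7 ≈ -2139.4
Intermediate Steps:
x(S, t) = (S + t)/(4 + t)
T = 8 (T = -10 + 18 = 8)
((-11 + x(2, 3))*26)*T = ((-11 + (2 + 3)/(4 + 3))*26)*8 = ((-11 + 5/7)*26)*8 = -72/7*26*8 = -1872/7*8 = -14976/7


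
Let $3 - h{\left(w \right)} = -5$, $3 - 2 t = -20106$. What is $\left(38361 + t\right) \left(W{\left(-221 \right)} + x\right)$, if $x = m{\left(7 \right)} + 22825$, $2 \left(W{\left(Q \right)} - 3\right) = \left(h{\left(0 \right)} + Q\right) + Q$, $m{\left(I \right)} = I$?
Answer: $1095061779$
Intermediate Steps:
$t = \frac{20109}{2}$ ($t = \frac{3}{2} - -10053 = \frac{3}{2} + 10053 = \frac{20109}{2} \approx 10055.0$)
$h{\left(w \right)} = 8$ ($h{\left(w \right)} = 3 - -5 = 3 + 5 = 8$)
$W{\left(Q \right)} = 7 + Q$ ($W{\left(Q \right)} = 3 + \frac{\left(8 + Q\right) + Q}{2} = 3 + \frac{8 + 2 Q}{2} = 3 + \left(4 + Q\right) = 7 + Q$)
$x = 22832$ ($x = 7 + 22825 = 22832$)
$\left(38361 + t\right) \left(W{\left(-221 \right)} + x\right) = \left(38361 + \frac{20109}{2}\right) \left(\left(7 - 221\right) + 22832\right) = \frac{96831 \left(-214 + 22832\right)}{2} = \frac{96831}{2} \cdot 22618 = 1095061779$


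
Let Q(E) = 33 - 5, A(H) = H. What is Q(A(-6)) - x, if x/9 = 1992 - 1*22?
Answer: -17702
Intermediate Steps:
Q(E) = 28
x = 17730 (x = 9*(1992 - 1*22) = 9*(1992 - 22) = 9*1970 = 17730)
Q(A(-6)) - x = 28 - 1*17730 = 28 - 17730 = -17702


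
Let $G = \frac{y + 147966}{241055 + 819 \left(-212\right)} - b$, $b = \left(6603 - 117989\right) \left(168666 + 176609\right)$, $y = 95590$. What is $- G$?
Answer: $- \frac{2593161585384606}{67427} \approx -3.8459 \cdot 10^{10}$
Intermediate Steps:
$b = -38458801150$ ($b = \left(-111386\right) 345275 = -38458801150$)
$G = \frac{2593161585384606}{67427}$ ($G = \frac{95590 + 147966}{241055 + 819 \left(-212\right)} - -38458801150 = \frac{243556}{241055 - 173628} + 38458801150 = \frac{243556}{67427} + 38458801150 = \frac{2593161585384606}{67427} \approx 3.8459 \cdot 10^{10}$)
$- G = \left(-1\right) \frac{2593161585384606}{67427} = - \frac{2593161585384606}{67427}$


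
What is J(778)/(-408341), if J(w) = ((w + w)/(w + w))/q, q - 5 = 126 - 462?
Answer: 1/135160871 ≈ 7.3986e-9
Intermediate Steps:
q = -331 (q = 5 + (126 - 462) = 5 - 336 = -331)
J(w) = -1/331 (J(w) = ((w + w)/(w + w))/(-331) = ((2*w)/((2*w)))*(-1/331) = ((2*w)*(1/(2*w)))*(-1/331) = 1*(-1/331) = -1/331)
J(778)/(-408341) = -1/331/(-408341) = -1/331*(-1/408341) = 1/135160871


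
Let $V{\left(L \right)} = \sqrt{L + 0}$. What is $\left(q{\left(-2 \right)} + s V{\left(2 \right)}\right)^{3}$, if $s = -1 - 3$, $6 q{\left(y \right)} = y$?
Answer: $- \frac{865}{27} - \frac{388 \sqrt{2}}{3} \approx -214.94$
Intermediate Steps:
$V{\left(L \right)} = \sqrt{L}$
$q{\left(y \right)} = \frac{y}{6}$
$s = -4$ ($s = -1 - 3 = -4$)
$\left(q{\left(-2 \right)} + s V{\left(2 \right)}\right)^{3} = \left(\frac{1}{6} \left(-2\right) - 4 \sqrt{2}\right)^{3} = \left(- \frac{1}{3} - 4 \sqrt{2}\right)^{3}$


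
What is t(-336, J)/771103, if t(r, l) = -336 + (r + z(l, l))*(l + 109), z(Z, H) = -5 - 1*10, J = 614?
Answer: -254109/771103 ≈ -0.32954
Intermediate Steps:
z(Z, H) = -15 (z(Z, H) = -5 - 10 = -15)
t(r, l) = -336 + (-15 + r)*(109 + l) (t(r, l) = -336 + (r - 15)*(l + 109) = -336 + (-15 + r)*(109 + l))
t(-336, J)/771103 = (-1971 - 15*614 + 109*(-336) + 614*(-336))/771103 = (-1971 - 9210 - 36624 - 206304)*(1/771103) = -254109*1/771103 = -254109/771103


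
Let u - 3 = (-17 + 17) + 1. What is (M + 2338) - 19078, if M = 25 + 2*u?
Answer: -16707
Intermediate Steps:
u = 4 (u = 3 + ((-17 + 17) + 1) = 3 + (0 + 1) = 3 + 1 = 4)
M = 33 (M = 25 + 2*4 = 25 + 8 = 33)
(M + 2338) - 19078 = (33 + 2338) - 19078 = 2371 - 19078 = -16707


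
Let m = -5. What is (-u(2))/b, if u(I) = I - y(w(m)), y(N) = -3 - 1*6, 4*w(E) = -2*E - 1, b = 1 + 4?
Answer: -11/5 ≈ -2.2000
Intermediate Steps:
b = 5
w(E) = -¼ - E/2 (w(E) = (-2*E - 1)/4 = (-1 - 2*E)/4 = -¼ - E/2)
y(N) = -9 (y(N) = -3 - 6 = -9)
u(I) = 9 + I (u(I) = I - 1*(-9) = I + 9 = 9 + I)
(-u(2))/b = -(9 + 2)/5 = -1*11*(⅕) = -11*⅕ = -11/5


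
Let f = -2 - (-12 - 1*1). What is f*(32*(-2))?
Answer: -704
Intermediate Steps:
f = 11 (f = -2 - (-12 - 1) = -2 - 1*(-13) = -2 + 13 = 11)
f*(32*(-2)) = 11*(32*(-2)) = 11*(-64) = -704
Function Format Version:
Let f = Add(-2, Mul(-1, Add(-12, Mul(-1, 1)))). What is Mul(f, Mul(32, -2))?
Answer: -704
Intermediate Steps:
f = 11 (f = Add(-2, Mul(-1, Add(-12, -1))) = Add(-2, Mul(-1, -13)) = Add(-2, 13) = 11)
Mul(f, Mul(32, -2)) = Mul(11, Mul(32, -2)) = Mul(11, -64) = -704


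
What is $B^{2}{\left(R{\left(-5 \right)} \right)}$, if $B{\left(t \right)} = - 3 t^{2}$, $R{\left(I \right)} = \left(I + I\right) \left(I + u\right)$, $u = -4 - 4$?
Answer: $2570490000$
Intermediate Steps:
$u = -8$
$R{\left(I \right)} = 2 I \left(-8 + I\right)$ ($R{\left(I \right)} = \left(I + I\right) \left(I - 8\right) = 2 I \left(-8 + I\right)$)
$B^{2}{\left(R{\left(-5 \right)} \right)} = \left(- 3 \left(2 \left(-5\right) \left(-8 - 5\right)\right)^{2}\right)^{2} = \left(- 3 \left(2 \left(-5\right) \left(-13\right)\right)^{2}\right)^{2} = \left(- 3 \cdot 130^{2}\right)^{2} = \left(\left(-3\right) 16900\right)^{2} = \left(-50700\right)^{2} = 2570490000$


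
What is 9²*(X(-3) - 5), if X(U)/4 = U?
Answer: -1377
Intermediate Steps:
X(U) = 4*U
9²*(X(-3) - 5) = 9²*(4*(-3) - 5) = 81*(-12 - 5) = 81*(-17) = -1377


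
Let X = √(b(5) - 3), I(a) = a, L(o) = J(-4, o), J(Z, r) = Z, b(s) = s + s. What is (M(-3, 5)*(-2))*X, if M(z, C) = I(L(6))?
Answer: 8*√7 ≈ 21.166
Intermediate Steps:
b(s) = 2*s
L(o) = -4
M(z, C) = -4
X = √7 (X = √(2*5 - 3) = √(10 - 3) = √7 ≈ 2.6458)
(M(-3, 5)*(-2))*X = (-4*(-2))*√7 = 8*√7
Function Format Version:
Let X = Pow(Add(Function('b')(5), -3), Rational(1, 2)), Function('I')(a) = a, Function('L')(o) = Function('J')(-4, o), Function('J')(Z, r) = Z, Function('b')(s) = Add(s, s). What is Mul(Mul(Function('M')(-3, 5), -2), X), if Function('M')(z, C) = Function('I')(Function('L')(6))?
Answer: Mul(8, Pow(7, Rational(1, 2))) ≈ 21.166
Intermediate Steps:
Function('b')(s) = Mul(2, s)
Function('L')(o) = -4
Function('M')(z, C) = -4
X = Pow(7, Rational(1, 2)) (X = Pow(Add(Mul(2, 5), -3), Rational(1, 2)) = Pow(Add(10, -3), Rational(1, 2)) = Pow(7, Rational(1, 2)) ≈ 2.6458)
Mul(Mul(Function('M')(-3, 5), -2), X) = Mul(Mul(-4, -2), Pow(7, Rational(1, 2))) = Mul(8, Pow(7, Rational(1, 2)))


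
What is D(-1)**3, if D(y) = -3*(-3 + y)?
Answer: 1728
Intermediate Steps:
D(y) = 9 - 3*y
D(-1)**3 = (9 - 3*(-1))**3 = (9 + 3)**3 = 12**3 = 1728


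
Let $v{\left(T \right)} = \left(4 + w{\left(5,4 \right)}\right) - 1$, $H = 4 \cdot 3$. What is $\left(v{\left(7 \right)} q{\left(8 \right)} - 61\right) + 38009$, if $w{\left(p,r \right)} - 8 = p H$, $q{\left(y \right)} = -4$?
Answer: $37664$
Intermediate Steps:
$H = 12$
$w{\left(p,r \right)} = 8 + 12 p$ ($w{\left(p,r \right)} = 8 + p 12 = 8 + 12 p$)
$v{\left(T \right)} = 71$ ($v{\left(T \right)} = \left(4 + \left(8 + 12 \cdot 5\right)\right) - 1 = \left(4 + \left(8 + 60\right)\right) - 1 = \left(4 + 68\right) - 1 = 72 - 1 = 71$)
$\left(v{\left(7 \right)} q{\left(8 \right)} - 61\right) + 38009 = \left(71 \left(-4\right) - 61\right) + 38009 = \left(-284 - 61\right) + 38009 = -345 + 38009 = 37664$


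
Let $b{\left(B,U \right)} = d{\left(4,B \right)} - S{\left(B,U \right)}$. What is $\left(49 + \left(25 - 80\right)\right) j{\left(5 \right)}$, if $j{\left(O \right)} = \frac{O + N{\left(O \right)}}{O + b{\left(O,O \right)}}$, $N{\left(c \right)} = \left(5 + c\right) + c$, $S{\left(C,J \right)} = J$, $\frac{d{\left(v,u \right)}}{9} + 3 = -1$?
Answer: $\frac{10}{3} \approx 3.3333$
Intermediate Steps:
$d{\left(v,u \right)} = -36$ ($d{\left(v,u \right)} = -27 + 9 \left(-1\right) = -27 - 9 = -36$)
$N{\left(c \right)} = 5 + 2 c$
$b{\left(B,U \right)} = -36 - U$
$j{\left(O \right)} = - \frac{5}{36} - \frac{O}{12}$ ($j{\left(O \right)} = \frac{O + \left(5 + 2 O\right)}{O - \left(36 + O\right)} = \frac{5 + 3 O}{-36} = \left(5 + 3 O\right) \left(- \frac{1}{36}\right) = - \frac{5}{36} - \frac{O}{12}$)
$\left(49 + \left(25 - 80\right)\right) j{\left(5 \right)} = \left(49 + \left(25 - 80\right)\right) \left(- \frac{5}{36} - \frac{5}{12}\right) = \left(49 - 55\right) \left(- \frac{5}{9}\right) = \left(-6\right) \left(- \frac{5}{9}\right) = \frac{10}{3}$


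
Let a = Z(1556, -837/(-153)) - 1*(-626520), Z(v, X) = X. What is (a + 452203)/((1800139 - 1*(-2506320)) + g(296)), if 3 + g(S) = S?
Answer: 1146149/4575924 ≈ 0.25047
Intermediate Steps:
g(S) = -3 + S
a = 10650933/17 (a = -837/(-153) - 1*(-626520) = -837*(-1/153) + 626520 = 93/17 + 626520 = 10650933/17 ≈ 6.2653e+5)
(a + 452203)/((1800139 - 1*(-2506320)) + g(296)) = (10650933/17 + 452203)/((1800139 - 1*(-2506320)) + (-3 + 296)) = 18338384/(17*((1800139 + 2506320) + 293)) = 18338384/(17*(4306459 + 293)) = (18338384/17)/4306752 = (18338384/17)*(1/4306752) = 1146149/4575924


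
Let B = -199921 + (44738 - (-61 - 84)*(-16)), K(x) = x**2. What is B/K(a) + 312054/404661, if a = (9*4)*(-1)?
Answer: -7036766611/58271184 ≈ -120.76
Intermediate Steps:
a = -36 (a = 36*(-1) = -36)
B = -157503 (B = -199921 + (44738 - (-145)*(-16)) = -199921 + (44738 - 1*2320) = -199921 + (44738 - 2320) = -199921 + 42418 = -157503)
B/K(a) + 312054/404661 = -157503/((-36)**2) + 312054/404661 = -157503/1296 + 312054*(1/404661) = -157503*1/1296 + 104018/134887 = -52501/432 + 104018/134887 = -7036766611/58271184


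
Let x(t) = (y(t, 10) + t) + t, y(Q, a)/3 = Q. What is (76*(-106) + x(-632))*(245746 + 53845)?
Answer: -3360212656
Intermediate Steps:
y(Q, a) = 3*Q
x(t) = 5*t (x(t) = (3*t + t) + t = 4*t + t = 5*t)
(76*(-106) + x(-632))*(245746 + 53845) = (76*(-106) + 5*(-632))*(245746 + 53845) = (-8056 - 3160)*299591 = -11216*299591 = -3360212656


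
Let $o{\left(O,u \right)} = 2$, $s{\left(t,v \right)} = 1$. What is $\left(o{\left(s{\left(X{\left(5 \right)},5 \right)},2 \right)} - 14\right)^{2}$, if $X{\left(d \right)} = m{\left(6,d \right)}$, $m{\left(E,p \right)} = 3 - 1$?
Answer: $144$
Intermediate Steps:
$m{\left(E,p \right)} = 2$ ($m{\left(E,p \right)} = 3 - 1 = 2$)
$X{\left(d \right)} = 2$
$\left(o{\left(s{\left(X{\left(5 \right)},5 \right)},2 \right)} - 14\right)^{2} = \left(2 - 14\right)^{2} = \left(-12\right)^{2} = 144$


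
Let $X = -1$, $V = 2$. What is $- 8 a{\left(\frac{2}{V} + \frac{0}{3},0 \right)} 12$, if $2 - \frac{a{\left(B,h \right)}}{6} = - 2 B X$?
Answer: $0$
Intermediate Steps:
$a{\left(B,h \right)} = 12 - 12 B$ ($a{\left(B,h \right)} = 12 - 6 - 2 B \left(-1\right) = 12 - 6 \cdot 2 B = 12 - 12 B$)
$- 8 a{\left(\frac{2}{V} + \frac{0}{3},0 \right)} 12 = - 8 \left(12 - 12 \left(\frac{2}{2} + \frac{0}{3}\right)\right) 12 = - 8 \left(12 - 12 \left(2 \cdot \frac{1}{2} + 0 \cdot \frac{1}{3}\right)\right) 12 = - 8 \left(12 - 12 \left(1 + 0\right)\right) 12 = - 8 \left(12 - 12\right) 12 = \left(-8\right) 0 \cdot 12 = 0 \cdot 12 = 0$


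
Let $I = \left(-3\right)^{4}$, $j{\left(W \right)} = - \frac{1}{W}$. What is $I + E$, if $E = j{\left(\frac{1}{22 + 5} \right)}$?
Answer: $54$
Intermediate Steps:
$I = 81$
$E = -27$ ($E = - \frac{1}{\frac{1}{22 + 5}} = - \frac{1}{\frac{1}{27}} = \left(-1\right) 27 = -27$)
$I + E = 81 - 27 = 54$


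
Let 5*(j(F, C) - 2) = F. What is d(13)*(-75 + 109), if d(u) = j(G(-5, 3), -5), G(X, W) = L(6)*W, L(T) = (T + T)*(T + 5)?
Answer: 13804/5 ≈ 2760.8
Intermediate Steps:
L(T) = 2*T*(5 + T) (L(T) = (2*T)*(5 + T) = 2*T*(5 + T))
G(X, W) = 132*W (G(X, W) = (2*6*(5 + 6))*W = (2*6*11)*W = 132*W)
j(F, C) = 2 + F/5
d(u) = 406/5 (d(u) = 2 + (132*3)/5 = 2 + (⅕)*396 = 2 + 396/5 = 406/5)
d(13)*(-75 + 109) = 406*(-75 + 109)/5 = (406/5)*34 = 13804/5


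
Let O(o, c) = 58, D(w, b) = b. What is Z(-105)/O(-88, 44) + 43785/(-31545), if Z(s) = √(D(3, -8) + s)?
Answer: -973/701 + I*√113/58 ≈ -1.388 + 0.18328*I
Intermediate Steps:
Z(s) = √(-8 + s)
Z(-105)/O(-88, 44) + 43785/(-31545) = √(-8 - 105)/58 + 43785/(-31545) = √(-113)*(1/58) + 43785*(-1/31545) = (I*√113)*(1/58) - 973/701 = I*√113/58 - 973/701 = -973/701 + I*√113/58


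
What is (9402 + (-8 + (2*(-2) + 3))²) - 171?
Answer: 9312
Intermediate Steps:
(9402 + (-8 + (2*(-2) + 3))²) - 171 = (9402 + (-8 + (-4 + 3))²) - 171 = (9402 + (-8 - 1)²) - 171 = (9402 + (-9)²) - 171 = (9402 + 81) - 171 = 9483 - 171 = 9312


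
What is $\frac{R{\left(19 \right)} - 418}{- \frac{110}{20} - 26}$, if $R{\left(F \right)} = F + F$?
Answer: $\frac{760}{63} \approx 12.063$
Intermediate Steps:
$R{\left(F \right)} = 2 F$
$\frac{R{\left(19 \right)} - 418}{- \frac{110}{20} - 26} = \frac{2 \cdot 19 - 418}{- \frac{110}{20} - 26} = \frac{38 - 418}{\left(-110\right) \frac{1}{20} - 26} = - \frac{380}{- \frac{11}{2} - 26} = - \frac{380}{- \frac{63}{2}} = \left(-380\right) \left(- \frac{2}{63}\right) = \frac{760}{63}$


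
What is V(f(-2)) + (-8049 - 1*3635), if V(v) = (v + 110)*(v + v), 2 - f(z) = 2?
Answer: -11684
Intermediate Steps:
f(z) = 0 (f(z) = 2 - 1*2 = 2 - 2 = 0)
V(v) = 2*v*(110 + v) (V(v) = (110 + v)*(2*v) = 2*v*(110 + v))
V(f(-2)) + (-8049 - 1*3635) = 2*0*(110 + 0) + (-8049 - 1*3635) = 2*0*110 + (-8049 - 3635) = 0 - 11684 = -11684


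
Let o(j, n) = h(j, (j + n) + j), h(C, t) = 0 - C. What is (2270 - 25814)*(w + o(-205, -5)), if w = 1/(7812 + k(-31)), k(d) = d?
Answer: -37555175664/7781 ≈ -4.8265e+6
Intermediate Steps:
h(C, t) = -C
o(j, n) = -j
w = 1/7781 (w = 1/(7812 - 31) = 1/7781 ≈ 0.00012852)
(2270 - 25814)*(w + o(-205, -5)) = (2270 - 25814)*(1/7781 - 1*(-205)) = -23544*(1/7781 + 205) = -23544*1595106/7781 = -37555175664/7781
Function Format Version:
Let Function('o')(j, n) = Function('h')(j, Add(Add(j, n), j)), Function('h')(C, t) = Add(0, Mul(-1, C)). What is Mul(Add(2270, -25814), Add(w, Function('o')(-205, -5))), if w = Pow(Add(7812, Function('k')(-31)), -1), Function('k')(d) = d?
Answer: Rational(-37555175664, 7781) ≈ -4.8265e+6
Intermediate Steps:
Function('h')(C, t) = Mul(-1, C)
Function('o')(j, n) = Mul(-1, j)
w = Rational(1, 7781) (w = Pow(Add(7812, -31), -1) = Pow(7781, -1) = Rational(1, 7781) ≈ 0.00012852)
Mul(Add(2270, -25814), Add(w, Function('o')(-205, -5))) = Mul(Add(2270, -25814), Add(Rational(1, 7781), Mul(-1, -205))) = Mul(-23544, Add(Rational(1, 7781), 205)) = Mul(-23544, Rational(1595106, 7781)) = Rational(-37555175664, 7781)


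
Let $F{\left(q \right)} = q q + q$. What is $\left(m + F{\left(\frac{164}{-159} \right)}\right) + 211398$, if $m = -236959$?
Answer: $- \frac{646206821}{25281} \approx -25561.0$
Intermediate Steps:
$F{\left(q \right)} = q + q^{2}$ ($F{\left(q \right)} = q^{2} + q = q + q^{2}$)
$\left(m + F{\left(\frac{164}{-159} \right)}\right) + 211398 = \left(-236959 + \frac{164}{-159} \left(1 + \frac{164}{-159}\right)\right) + 211398 = \left(-236959 + 164 \left(- \frac{1}{159}\right) \left(1 + 164 \left(- \frac{1}{159}\right)\right)\right) + 211398 = \left(-236959 - \frac{164 \left(1 - \frac{164}{159}\right)}{159}\right) + 211398 = \left(-236959 - - \frac{820}{25281}\right) + 211398 = \left(-236959 + \frac{820}{25281}\right) + 211398 = - \frac{5990559659}{25281} + 211398 = - \frac{646206821}{25281}$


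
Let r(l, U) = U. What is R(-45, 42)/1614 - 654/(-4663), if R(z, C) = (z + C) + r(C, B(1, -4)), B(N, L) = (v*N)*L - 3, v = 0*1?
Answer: 171263/1254347 ≈ 0.13654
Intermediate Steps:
v = 0
B(N, L) = -3 (B(N, L) = (0*N)*L - 3 = 0*L - 3 = 0 - 3 = -3)
R(z, C) = -3 + C + z (R(z, C) = (z + C) - 3 = (C + z) - 3 = -3 + C + z)
R(-45, 42)/1614 - 654/(-4663) = (-3 + 42 - 45)/1614 - 654/(-4663) = -6*1/1614 - 654*(-1/4663) = -1/269 + 654/4663 = 171263/1254347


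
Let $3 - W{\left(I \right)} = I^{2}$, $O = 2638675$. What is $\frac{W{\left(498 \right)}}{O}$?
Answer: $- \frac{19077}{202975} \approx -0.093987$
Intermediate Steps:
$W{\left(I \right)} = 3 - I^{2}$
$\frac{W{\left(498 \right)}}{O} = \frac{3 - 498^{2}}{2638675} = \left(3 - 248004\right) \frac{1}{2638675} = \left(-248001\right) \frac{1}{2638675} = - \frac{19077}{202975}$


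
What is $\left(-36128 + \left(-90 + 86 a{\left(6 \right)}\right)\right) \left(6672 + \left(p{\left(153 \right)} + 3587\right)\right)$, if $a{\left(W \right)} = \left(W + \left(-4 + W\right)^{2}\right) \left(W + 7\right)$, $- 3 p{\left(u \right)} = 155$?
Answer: $-255571212$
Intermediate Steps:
$p{\left(u \right)} = - \frac{155}{3}$ ($p{\left(u \right)} = \left(- \frac{1}{3}\right) 155 = - \frac{155}{3}$)
$a{\left(W \right)} = \left(7 + W\right) \left(W + \left(-4 + W\right)^{2}\right)$ ($a{\left(W \right)} = \left(W + \left(-4 + W\right)^{2}\right) \left(7 + W\right) = \left(7 + W\right) \left(W + \left(-4 + W\right)^{2}\right)$)
$\left(-36128 + \left(-90 + 86 a{\left(6 \right)}\right)\right) \left(6672 + \left(p{\left(153 \right)} + 3587\right)\right) = \left(-36128 - \left(90 - 86 \left(112 + 6^{3} - 198\right)\right)\right) \left(6672 + \left(- \frac{155}{3} + 3587\right)\right) = \left(-36128 - \left(90 - 86 \left(112 + 216 - 198\right)\right)\right) \left(6672 + \frac{10606}{3}\right) = \left(-36128 + \left(-90 + 86 \cdot 130\right)\right) \frac{30622}{3} = \left(-36128 + \left(-90 + 11180\right)\right) \frac{30622}{3} = \left(-36128 + 11090\right) \frac{30622}{3} = \left(-25038\right) \frac{30622}{3} = -255571212$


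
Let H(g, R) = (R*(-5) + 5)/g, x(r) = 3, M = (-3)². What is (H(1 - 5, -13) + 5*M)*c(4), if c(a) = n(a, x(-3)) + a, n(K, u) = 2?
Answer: 165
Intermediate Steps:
M = 9
c(a) = 2 + a
H(g, R) = (5 - 5*R)/g (H(g, R) = (-5*R + 5)/g = (5 - 5*R)/g)
(H(1 - 5, -13) + 5*M)*c(4) = (5*(1 - 1*(-13))/(1 - 5) + 5*9)*(2 + 4) = (5*(1 + 13)/(-4) + 45)*6 = (5*(-¼)*14 + 45)*6 = (-35/2 + 45)*6 = (55/2)*6 = 165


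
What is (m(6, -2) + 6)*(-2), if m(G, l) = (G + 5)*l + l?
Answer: 36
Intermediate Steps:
m(G, l) = l + l*(5 + G) (m(G, l) = (5 + G)*l + l = l*(5 + G) + l = l + l*(5 + G))
(m(6, -2) + 6)*(-2) = (-2*(6 + 6) + 6)*(-2) = (-2*12 + 6)*(-2) = (-24 + 6)*(-2) = -18*(-2) = 36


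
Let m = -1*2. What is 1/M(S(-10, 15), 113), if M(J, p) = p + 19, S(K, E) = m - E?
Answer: 1/132 ≈ 0.0075758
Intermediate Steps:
m = -2
S(K, E) = -2 - E
M(J, p) = 19 + p
1/M(S(-10, 15), 113) = 1/(19 + 113) = 1/132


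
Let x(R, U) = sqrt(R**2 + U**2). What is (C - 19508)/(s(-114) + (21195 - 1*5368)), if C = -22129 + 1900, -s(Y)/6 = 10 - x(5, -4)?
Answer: -626533279/248596813 + 238422*sqrt(41)/248596813 ≈ -2.5141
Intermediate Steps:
s(Y) = -60 + 6*sqrt(41) (s(Y) = -6*(10 - sqrt(5**2 + (-4)**2)) = -6*(10 - sqrt(25 + 16)) = -6*(10 - sqrt(41)) = -60 + 6*sqrt(41))
C = -20229
(C - 19508)/(s(-114) + (21195 - 1*5368)) = (-20229 - 19508)/((-60 + 6*sqrt(41)) + (21195 - 1*5368)) = -39737/((-60 + 6*sqrt(41)) + (21195 - 5368)) = -39737/((-60 + 6*sqrt(41)) + 15827) = -39737/(15767 + 6*sqrt(41))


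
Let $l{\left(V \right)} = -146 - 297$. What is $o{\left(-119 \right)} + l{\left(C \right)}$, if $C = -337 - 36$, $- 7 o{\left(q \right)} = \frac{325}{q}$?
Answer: $- \frac{368694}{833} \approx -442.61$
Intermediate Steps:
$o{\left(q \right)} = - \frac{325}{7 q}$ ($o{\left(q \right)} = - \frac{325 \frac{1}{q}}{7} = - \frac{325}{7 q}$)
$C = -373$ ($C = -337 + \left(-123 + 87\right) = -337 - 36 = -373$)
$l{\left(V \right)} = -443$
$o{\left(-119 \right)} + l{\left(C \right)} = - \frac{325}{7 \left(-119\right)} - 443 = \left(- \frac{325}{7}\right) \left(- \frac{1}{119}\right) - 443 = \frac{325}{833} - 443 = - \frac{368694}{833}$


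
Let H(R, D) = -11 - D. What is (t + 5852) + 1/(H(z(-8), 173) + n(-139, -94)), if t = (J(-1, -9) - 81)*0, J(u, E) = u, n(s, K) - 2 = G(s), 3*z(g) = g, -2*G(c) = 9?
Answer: 2182794/373 ≈ 5852.0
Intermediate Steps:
G(c) = -9/2 (G(c) = -½*9 = -9/2)
z(g) = g/3
n(s, K) = -5/2 (n(s, K) = 2 - 9/2 = -5/2)
t = 0 (t = (-1 - 81)*0 = -82*0 = 0)
(t + 5852) + 1/(H(z(-8), 173) + n(-139, -94)) = (0 + 5852) + 1/((-11 - 1*173) - 5/2) = 5852 + 1/((-11 - 173) - 5/2) = 5852 + 1/(-184 - 5/2) = 5852 + 1/(-373/2) = 5852 - 2/373 = 2182794/373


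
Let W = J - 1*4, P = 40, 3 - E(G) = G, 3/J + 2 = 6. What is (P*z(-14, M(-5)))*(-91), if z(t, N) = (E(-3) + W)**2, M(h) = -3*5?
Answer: -55055/2 ≈ -27528.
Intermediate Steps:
J = 3/4 (J = 3/(-2 + 6) = 3/4 ≈ 0.75000)
E(G) = 3 - G
M(h) = -15
W = -13/4 (W = 3/4 - 1*4 = 3/4 - 4 = -13/4 ≈ -3.2500)
z(t, N) = 121/16 (z(t, N) = ((3 - 1*(-3)) - 13/4)**2 = ((3 + 3) - 13/4)**2 = (6 - 13/4)**2 = (11/4)**2 = 121/16)
(P*z(-14, M(-5)))*(-91) = (40*(121/16))*(-91) = (605/2)*(-91) = -55055/2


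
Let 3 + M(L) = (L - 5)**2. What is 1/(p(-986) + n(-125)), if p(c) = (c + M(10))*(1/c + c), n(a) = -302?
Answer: 493/468450068 ≈ 1.0524e-6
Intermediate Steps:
M(L) = -3 + (-5 + L)**2 (M(L) = -3 + (L - 5)**2 = -3 + (-5 + L)**2)
p(c) = (22 + c)*(c + 1/c) (p(c) = (c + (-3 + (-5 + 10)**2))*(1/c + c) = (c + (-3 + 5**2))*(c + 1/c) = (c + (-3 + 25))*(c + 1/c) = (c + 22)*(c + 1/c) = (22 + c)*(c + 1/c))
1/(p(-986) + n(-125)) = 1/((1 + (-986)**2 + 22*(-986) + 22/(-986)) - 302) = 1/((1 + 972196 - 21692 + 22*(-1/986)) - 302) = 1/((1 + 972196 - 21692 - 11/493) - 302) = 1/(468598954/493 - 302) = 1/(468450068/493) = 493/468450068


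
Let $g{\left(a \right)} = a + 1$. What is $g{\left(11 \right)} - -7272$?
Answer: $7284$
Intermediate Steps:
$g{\left(a \right)} = 1 + a$
$g{\left(11 \right)} - -7272 = \left(1 + 11\right) - -7272 = 12 + 7272 = 7284$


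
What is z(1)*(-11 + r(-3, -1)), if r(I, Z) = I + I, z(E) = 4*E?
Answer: -68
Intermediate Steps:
r(I, Z) = 2*I
z(1)*(-11 + r(-3, -1)) = (4*1)*(-11 + 2*(-3)) = 4*(-11 - 6) = 4*(-17) = -68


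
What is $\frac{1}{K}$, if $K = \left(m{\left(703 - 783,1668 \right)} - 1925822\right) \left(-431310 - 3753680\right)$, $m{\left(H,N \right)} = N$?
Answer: $\frac{1}{8052565248460} \approx 1.2418 \cdot 10^{-13}$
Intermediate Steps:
$K = 8052565248460$ ($K = \left(1668 - 1925822\right) \left(-431310 - 3753680\right) = \left(-1924154\right) \left(-4184990\right) = 8052565248460$)
$\frac{1}{K} = \frac{1}{8052565248460}$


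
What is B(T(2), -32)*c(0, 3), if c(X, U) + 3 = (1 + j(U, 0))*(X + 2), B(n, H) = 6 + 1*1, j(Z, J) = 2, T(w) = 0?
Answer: 21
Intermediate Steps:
B(n, H) = 7 (B(n, H) = 6 + 1 = 7)
c(X, U) = 3 + 3*X (c(X, U) = -3 + (1 + 2)*(X + 2) = -3 + 3*(2 + X) = -3 + (6 + 3*X) = 3 + 3*X)
B(T(2), -32)*c(0, 3) = 7*(3 + 3*0) = 7*(3 + 0) = 7*3 = 21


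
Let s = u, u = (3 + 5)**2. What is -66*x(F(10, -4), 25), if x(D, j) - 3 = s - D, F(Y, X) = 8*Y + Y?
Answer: 1518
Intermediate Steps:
u = 64 (u = 8**2 = 64)
F(Y, X) = 9*Y
s = 64
x(D, j) = 67 - D (x(D, j) = 3 + (64 - D) = 67 - D)
-66*x(F(10, -4), 25) = -66*(67 - 9*10) = -66*(67 - 1*90) = -66*(67 - 90) = -66*(-23) = 1518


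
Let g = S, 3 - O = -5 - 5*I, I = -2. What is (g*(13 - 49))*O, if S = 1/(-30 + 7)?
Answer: -72/23 ≈ -3.1304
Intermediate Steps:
S = -1/23 (S = 1/(-23) = -1/23 ≈ -0.043478)
O = -2 (O = 3 - (-5 - 5*(-2)) = 3 - (-5 + 10) = 3 - 1*5 = 3 - 5 = -2)
g = -1/23 ≈ -0.043478
(g*(13 - 49))*O = -(13 - 49)/23*(-2) = -1/23*(-36)*(-2) = (36/23)*(-2) = -72/23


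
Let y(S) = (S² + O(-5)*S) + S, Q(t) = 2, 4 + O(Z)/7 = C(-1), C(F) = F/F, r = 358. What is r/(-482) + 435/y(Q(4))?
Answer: -37093/2892 ≈ -12.826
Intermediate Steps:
C(F) = 1
O(Z) = -21 (O(Z) = -28 + 7*1 = -28 + 7 = -21)
y(S) = S² - 20*S (y(S) = (S² - 21*S) + S = S² - 20*S)
r/(-482) + 435/y(Q(4)) = 358/(-482) + 435/((2*(-20 + 2))) = 358*(-1/482) + 435/((2*(-18))) = -179/241 + 435/(-36) = -179/241 + 435*(-1/36) = -179/241 - 145/12 = -37093/2892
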